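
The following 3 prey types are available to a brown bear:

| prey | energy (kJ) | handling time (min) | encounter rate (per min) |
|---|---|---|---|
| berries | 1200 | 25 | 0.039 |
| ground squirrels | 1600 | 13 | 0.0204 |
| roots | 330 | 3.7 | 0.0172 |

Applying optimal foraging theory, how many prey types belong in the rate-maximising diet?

Profitabilities (E/h, kJ/min): ground squirrels 123, roots 89.2, berries 48. Add prey in this order while the next type's profitability exceeds the intake rate on those already taken.
Rate on top 1: 25.8. roots: 89.2 > 25.8 → include.
Rate on top 2: 28.83. berries: 48 > 28.83 → include.
Optimal diet: ground squirrels, roots, berries — 3 of 3 types.

3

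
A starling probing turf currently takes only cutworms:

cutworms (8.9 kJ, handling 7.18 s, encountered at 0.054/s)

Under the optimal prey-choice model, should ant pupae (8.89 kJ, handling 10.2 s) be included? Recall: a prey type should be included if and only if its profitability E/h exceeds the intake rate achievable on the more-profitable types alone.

Yes

Intake rate on the current diet: R = (0.054×8.9) / (1 + 0.054×7.18) = 0.4806/1.388 = 0.3463 kJ/s.
Profitability of ant pupae: 8.89/10.2 = 0.8716 kJ/s.
0.8716 > 0.3463, so adding ant pupae raises the average — include it.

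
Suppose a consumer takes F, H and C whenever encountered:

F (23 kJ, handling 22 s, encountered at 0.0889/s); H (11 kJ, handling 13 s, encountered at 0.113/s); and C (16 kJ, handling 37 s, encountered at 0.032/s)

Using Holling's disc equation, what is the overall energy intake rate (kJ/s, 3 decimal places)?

0.677 kJ/s

R = Σλ_iE_i / (1 + Σλ_ih_i)
Numerator: 0.0889×23 + 0.113×11 + 0.032×16 = 3.8
Denominator: 1 + 0.0889×22 + 0.113×13 + 0.032×37 = 5.609
R = 3.8/5.609 = 0.6775 kJ/s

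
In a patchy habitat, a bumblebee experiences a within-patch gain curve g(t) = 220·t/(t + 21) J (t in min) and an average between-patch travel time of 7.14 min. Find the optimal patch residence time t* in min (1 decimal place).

By the marginal value theorem, leave when the instantaneous gain rate g'(t) equals the habitat-wide average g(t)/(T + t).
g'(t) = 220·21/(t + 21)². Setting 220·21/(t+21)² = 220t/[(t+21)(7.14+t)] gives 21(7.14+t) = t(t+21), so t² = 21×7.14 = 149.9.
t* = √149.9 = 12.24 min.

12.2 min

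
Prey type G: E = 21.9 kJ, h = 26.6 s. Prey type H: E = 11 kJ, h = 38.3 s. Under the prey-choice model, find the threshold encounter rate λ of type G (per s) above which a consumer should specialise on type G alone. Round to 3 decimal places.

0.020 per s

The zero-one rule: include type H iff E₂/h₂ > λE₁/(1+λh₁). Equality gives the switch point.
λE₁h₂ = E₂ + λE₂h₁ ⇒ λ = E₂/(E₁h₂ − E₂h₁) = 11/(838.8 − 292.6) = 0.02014 per s.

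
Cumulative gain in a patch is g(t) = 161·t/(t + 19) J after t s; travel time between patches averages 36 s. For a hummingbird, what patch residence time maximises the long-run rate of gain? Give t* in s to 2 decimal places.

26.15 s

Maximise g(t)/(T+t): set derivative to zero → g'(t)(T+t) = g(t).
g'(t) = 161·19/(t + 19)². Setting 161·19/(t+19)² = 161t/[(t+19)(36+t)] gives 19(36+t) = t(t+19), so t² = 19×36 = 684.
t* = √684 = 26.15 s.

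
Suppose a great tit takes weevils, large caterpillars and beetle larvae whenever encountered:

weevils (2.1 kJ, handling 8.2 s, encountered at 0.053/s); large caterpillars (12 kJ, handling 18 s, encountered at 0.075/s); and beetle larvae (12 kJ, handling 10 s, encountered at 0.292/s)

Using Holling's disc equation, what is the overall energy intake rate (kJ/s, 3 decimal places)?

0.792 kJ/s

R = Σλ_iE_i / (1 + Σλ_ih_i)
Numerator: 0.053×2.1 + 0.075×12 + 0.292×12 = 4.515
Denominator: 1 + 0.053×8.2 + 0.075×18 + 0.292×10 = 5.705
R = 4.515/5.705 = 0.7915 kJ/s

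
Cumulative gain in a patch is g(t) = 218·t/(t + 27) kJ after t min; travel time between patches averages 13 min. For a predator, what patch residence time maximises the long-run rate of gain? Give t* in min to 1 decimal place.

Optimal t* satisfies g'(t*) = g(t*)/(T + t*).
g'(t) = 218·27/(t + 27)². Setting 218·27/(t+27)² = 218t/[(t+27)(13+t)] gives 27(13+t) = t(t+27), so t² = 27×13 = 351.
t* = √351 = 18.73 min.

18.7 min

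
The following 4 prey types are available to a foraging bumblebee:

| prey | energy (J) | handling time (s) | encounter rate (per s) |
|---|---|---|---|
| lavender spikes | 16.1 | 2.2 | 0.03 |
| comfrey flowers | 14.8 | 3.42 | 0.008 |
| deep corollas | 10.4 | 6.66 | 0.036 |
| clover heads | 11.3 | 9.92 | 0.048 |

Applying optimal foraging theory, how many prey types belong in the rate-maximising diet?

4

Rank by E/h (J/s): lavender spikes 7.32, comfrey flowers 4.33, deep corollas 1.56, clover heads 1.14. Include each in turn until the next type's E/h falls below the running intake rate.
Rate on top 1: 0.4531. comfrey flowers: 4.33 > 0.4531 → include.
Rate on top 2: 0.55. deep corollas: 1.56 > 0.55 → include.
Rate on top 3: 0.732. clover heads: 1.14 > 0.732 → include.
Optimal diet: lavender spikes, comfrey flowers, deep corollas, clover heads — 4 of 4 types.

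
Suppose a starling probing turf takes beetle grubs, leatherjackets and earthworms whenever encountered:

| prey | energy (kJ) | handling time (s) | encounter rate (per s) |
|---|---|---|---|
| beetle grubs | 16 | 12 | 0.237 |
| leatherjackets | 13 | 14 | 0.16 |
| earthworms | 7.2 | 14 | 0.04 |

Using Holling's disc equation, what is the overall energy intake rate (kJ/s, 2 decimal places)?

0.93 kJ/s

R = (0.237×16 + 0.16×13 + 0.04×7.2) / (1 + 0.237×12 + 0.16×14 + 0.04×14) = 6.16/6.644 = 0.9272 kJ/s.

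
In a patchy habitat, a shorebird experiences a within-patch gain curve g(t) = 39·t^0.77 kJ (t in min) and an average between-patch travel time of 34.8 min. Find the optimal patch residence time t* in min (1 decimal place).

Optimal t* satisfies g'(t*) = g(t*)/(T + t*).
g'(t) = 0.77·39·t^-0.23. Setting 0.77·39·t^-0.23 = 39·t^0.77/(34.8+t) gives 0.77(34.8+t) = t, so 0.23·t = 0.77×34.8.
t* = 0.77×34.8/0.23 = 116.5 min.

116.5 min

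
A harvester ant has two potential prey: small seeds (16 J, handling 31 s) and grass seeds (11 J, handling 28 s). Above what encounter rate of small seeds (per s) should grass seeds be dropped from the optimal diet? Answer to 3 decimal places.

The zero-one rule: include grass seeds iff E₂/h₂ > λE₁/(1+λh₁). Equality gives the switch point.
λE₁h₂ = E₂ + λE₂h₁ ⇒ λ = E₂/(E₁h₂ − E₂h₁) = 11/(448 − 341) = 0.1028 per s.

0.103 per s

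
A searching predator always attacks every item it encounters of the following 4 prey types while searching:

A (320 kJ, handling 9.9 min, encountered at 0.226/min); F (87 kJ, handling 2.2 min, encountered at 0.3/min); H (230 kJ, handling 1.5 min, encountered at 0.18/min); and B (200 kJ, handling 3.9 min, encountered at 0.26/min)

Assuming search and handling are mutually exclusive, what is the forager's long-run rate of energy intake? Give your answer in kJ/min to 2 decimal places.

R = (0.226×320 + 0.3×87 + 0.18×230 + 0.26×200) / (1 + 0.226×9.9 + 0.3×2.2 + 0.18×1.5 + 0.26×3.9) = 191.8/5.181 = 37.02 kJ/min.

37.02 kJ/min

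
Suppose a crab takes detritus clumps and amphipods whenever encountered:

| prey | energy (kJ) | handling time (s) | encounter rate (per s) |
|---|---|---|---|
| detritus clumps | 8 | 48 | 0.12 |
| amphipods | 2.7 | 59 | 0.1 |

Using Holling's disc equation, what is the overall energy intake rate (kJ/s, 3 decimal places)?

0.097 kJ/s

Energy encountered per unit search time: 0.12×8 + 0.1×2.7 = 1.23 kJ/s.
Handling time per unit search time: 0.12×48 + 0.1×59 = 11.66.
Rate = 1.23/(1 + 11.66) = 0.09716 kJ/s.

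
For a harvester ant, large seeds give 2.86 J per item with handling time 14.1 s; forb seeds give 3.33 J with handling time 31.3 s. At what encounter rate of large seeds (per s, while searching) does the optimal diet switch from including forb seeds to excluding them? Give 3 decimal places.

Drop forb seeds once their profitability E₂/h₂ falls below the rate achievable on large seeds alone: E₂/h₂ = λE₁/(1 + λh₁).
Solve for λ: λE₁h₂ = E₂(1 + λh₁) → λ(E₁h₂ − E₂h₁) = E₂ → λ = E₂/(E₁h₂ − E₂h₁).
λ = 3.33/(2.86×31.3 − 3.33×14.1) = 3.33/42.56 = 0.07823 per s.

0.078 per s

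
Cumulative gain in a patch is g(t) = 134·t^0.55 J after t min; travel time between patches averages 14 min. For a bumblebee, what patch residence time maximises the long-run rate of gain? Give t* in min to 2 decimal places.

17.11 min

Optimal t* satisfies g'(t*) = g(t*)/(T + t*).
g'(t) = 0.55·134·t^-0.45. Setting 0.55·134·t^-0.45 = 134·t^0.55/(14+t) gives 0.55(14+t) = t, so 0.45·t = 0.55×14.
t* = 0.55×14/0.45 = 17.11 min.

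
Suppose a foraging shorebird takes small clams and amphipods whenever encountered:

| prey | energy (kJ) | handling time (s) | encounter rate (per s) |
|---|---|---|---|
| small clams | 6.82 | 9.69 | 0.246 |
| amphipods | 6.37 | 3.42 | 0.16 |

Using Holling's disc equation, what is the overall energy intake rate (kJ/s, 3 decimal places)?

0.686 kJ/s

Energy encountered per unit search time: 0.246×6.82 + 0.16×6.37 = 2.697 kJ/s.
Handling time per unit search time: 0.246×9.69 + 0.16×3.42 = 2.931.
Rate = 2.697/(1 + 2.931) = 0.6861 kJ/s.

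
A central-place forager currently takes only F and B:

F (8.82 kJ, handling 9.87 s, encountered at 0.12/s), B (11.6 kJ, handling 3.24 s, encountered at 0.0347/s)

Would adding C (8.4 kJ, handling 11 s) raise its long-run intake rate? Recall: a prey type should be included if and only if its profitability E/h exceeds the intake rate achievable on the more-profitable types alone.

Yes

On F and B alone, R = ΣλE/(1+Σλh) = 1.461/2.297 = 0.6361 kJ/s.
Profitability of C: 8.4/11 = 0.7636 kJ/s.
0.7636 > 0.6361, so adding C raises the average — include it.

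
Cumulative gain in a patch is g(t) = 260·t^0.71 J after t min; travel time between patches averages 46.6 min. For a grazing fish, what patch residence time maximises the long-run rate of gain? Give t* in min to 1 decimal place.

Maximise g(t)/(T+t): set derivative to zero → g'(t)(T+t) = g(t).
g'(t) = 0.71·260·t^-0.29. Setting 0.71·260·t^-0.29 = 260·t^0.71/(46.6+t) gives 0.71(46.6+t) = t, so 0.29·t = 0.71×46.6.
t* = 0.71×46.6/0.29 = 114.1 min.

114.1 min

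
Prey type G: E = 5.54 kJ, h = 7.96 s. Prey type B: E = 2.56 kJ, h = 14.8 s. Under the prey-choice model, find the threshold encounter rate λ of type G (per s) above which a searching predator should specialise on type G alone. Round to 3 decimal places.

0.042 per s

At the threshold, the rate on type G alone equals the profitability of type B: λ·5.54/(1 + λ·7.96) = 2.56/14.8 = 0.173.
Rearranging, λ(5.54 − 0.173×7.96) = 0.173, so λ = 0.173/4.163 = 0.04155 per s.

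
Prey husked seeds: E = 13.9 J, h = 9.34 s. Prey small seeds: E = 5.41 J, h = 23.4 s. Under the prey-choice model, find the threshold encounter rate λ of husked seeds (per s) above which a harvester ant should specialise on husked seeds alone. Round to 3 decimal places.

At the threshold, the rate on husked seeds alone equals the profitability of small seeds: λ·13.9/(1 + λ·9.34) = 5.41/23.4 = 0.2312.
Rearranging, λ(13.9 − 0.2312×9.34) = 0.2312, so λ = 0.2312/11.74 = 0.01969 per s.

0.020 per s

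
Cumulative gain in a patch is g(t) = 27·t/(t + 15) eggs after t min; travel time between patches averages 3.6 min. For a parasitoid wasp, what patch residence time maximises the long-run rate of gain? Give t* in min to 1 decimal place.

By the marginal value theorem, leave when the instantaneous gain rate g'(t) equals the habitat-wide average g(t)/(T + t).
g'(t) = 27·15/(t + 15)². Setting 27·15/(t+15)² = 27t/[(t+15)(3.6+t)] gives 15(3.6+t) = t(t+15), so t² = 15×3.6 = 54.
t* = √54 = 7.348 min.

7.3 min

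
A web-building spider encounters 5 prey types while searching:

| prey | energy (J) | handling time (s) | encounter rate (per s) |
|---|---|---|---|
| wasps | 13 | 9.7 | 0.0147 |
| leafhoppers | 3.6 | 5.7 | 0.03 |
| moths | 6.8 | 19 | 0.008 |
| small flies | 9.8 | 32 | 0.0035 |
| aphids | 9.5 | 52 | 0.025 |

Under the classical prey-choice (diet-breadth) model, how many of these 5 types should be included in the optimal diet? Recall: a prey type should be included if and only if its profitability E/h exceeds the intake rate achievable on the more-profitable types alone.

Rank by E/h (J/s): wasps 1.34, leafhoppers 0.632, moths 0.358, small flies 0.306, aphids 0.183. Include each in turn until the next type's E/h falls below the running intake rate.
Rate on top 1: 0.1673. leafhoppers: 0.632 > 0.1673 → include.
Rate on top 2: 0.2277. moths: 0.358 > 0.2277 → include.
Rate on top 3: 0.2412. small flies: 0.306 > 0.2412 → include.
Rate on top 4: 0.2458. aphids: 0.183 < 0.2458 → exclude; stop.
Optimal diet: wasps, leafhoppers, moths, small flies — 4 of 5 types.

4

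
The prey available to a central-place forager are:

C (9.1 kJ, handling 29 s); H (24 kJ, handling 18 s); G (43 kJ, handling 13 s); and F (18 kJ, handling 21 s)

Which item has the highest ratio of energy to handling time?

G

In descending order of E/h:
G: 43/13 = 3.31 kJ/s
H: 24/18 = 1.33 kJ/s
F: 18/21 = 0.857 kJ/s
C: 9.1/29 = 0.314 kJ/s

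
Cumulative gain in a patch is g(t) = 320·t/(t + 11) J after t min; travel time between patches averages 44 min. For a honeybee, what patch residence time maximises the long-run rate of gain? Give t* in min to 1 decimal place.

Maximise g(t)/(T+t): set derivative to zero → g'(t)(T+t) = g(t).
g'(t) = 320·11/(t + 11)². Setting 320·11/(t+11)² = 320t/[(t+11)(44+t)] gives 11(44+t) = t(t+11), so t² = 11×44 = 484.
t* = √484 = 22 min.

22.0 min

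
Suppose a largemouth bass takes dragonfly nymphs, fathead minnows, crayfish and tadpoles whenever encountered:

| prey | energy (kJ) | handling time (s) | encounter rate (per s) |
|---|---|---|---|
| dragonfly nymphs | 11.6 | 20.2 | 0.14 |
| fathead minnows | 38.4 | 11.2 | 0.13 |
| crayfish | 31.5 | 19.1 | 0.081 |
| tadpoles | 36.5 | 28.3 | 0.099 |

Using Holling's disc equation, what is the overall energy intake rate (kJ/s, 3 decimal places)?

R = Σλ_iE_i / (1 + Σλ_ih_i)
Numerator: 0.14×11.6 + 0.13×38.4 + 0.081×31.5 + 0.099×36.5 = 12.78
Denominator: 1 + 0.14×20.2 + 0.13×11.2 + 0.081×19.1 + 0.099×28.3 = 9.633
R = 12.78/9.633 = 1.327 kJ/s

1.327 kJ/s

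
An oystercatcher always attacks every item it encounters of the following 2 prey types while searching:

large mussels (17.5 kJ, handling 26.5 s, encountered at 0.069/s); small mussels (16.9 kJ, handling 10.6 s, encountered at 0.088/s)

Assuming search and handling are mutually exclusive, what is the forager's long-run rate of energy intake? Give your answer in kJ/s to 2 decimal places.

0.72 kJ/s

R = Σλ_iE_i / (1 + Σλ_ih_i)
Numerator: 0.069×17.5 + 0.088×16.9 = 2.695
Denominator: 1 + 0.069×26.5 + 0.088×10.6 = 3.761
R = 2.695/3.761 = 0.7164 kJ/s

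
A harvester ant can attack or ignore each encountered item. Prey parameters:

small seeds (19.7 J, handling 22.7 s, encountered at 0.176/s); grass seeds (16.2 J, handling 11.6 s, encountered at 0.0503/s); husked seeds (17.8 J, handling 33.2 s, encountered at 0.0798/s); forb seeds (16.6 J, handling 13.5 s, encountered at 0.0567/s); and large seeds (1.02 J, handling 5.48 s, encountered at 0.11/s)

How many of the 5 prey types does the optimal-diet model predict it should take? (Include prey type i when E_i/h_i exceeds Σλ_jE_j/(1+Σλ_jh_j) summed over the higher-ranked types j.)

3

Rank by E/h (J/s): grass seeds 1.4, forb seeds 1.23, small seeds 0.868, husked seeds 0.536, large seeds 0.186. Include each in turn until the next type's E/h falls below the running intake rate.
Rate on top 1: 0.5146. forb seeds: 1.23 > 0.5146 → include.
Rate on top 2: 0.7476. small seeds: 0.868 > 0.7476 → include.
Rate on top 3: 0.8233. husked seeds: 0.536 < 0.8233 → exclude; stop.
Optimal diet: grass seeds, forb seeds, small seeds — 3 of 5 types.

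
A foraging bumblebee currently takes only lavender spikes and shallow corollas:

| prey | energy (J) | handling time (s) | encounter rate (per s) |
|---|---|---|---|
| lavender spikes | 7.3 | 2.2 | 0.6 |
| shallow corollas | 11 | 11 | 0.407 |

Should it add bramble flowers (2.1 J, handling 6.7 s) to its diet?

No

On lavender spikes and shallow corollas alone, R = ΣλE/(1+Σλh) = 8.857/6.797 = 1.303 J/s.
Profitability of bramble flowers: 2.1/6.7 = 0.3134 J/s.
0.3134 < 1.303, so adding bramble flowers would lower the average — exclude it.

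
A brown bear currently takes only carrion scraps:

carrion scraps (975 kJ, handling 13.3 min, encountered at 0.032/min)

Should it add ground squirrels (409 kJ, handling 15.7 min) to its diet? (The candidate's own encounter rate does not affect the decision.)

Intake rate on the current diet: R = (0.032×975) / (1 + 0.032×13.3) = 31.2/1.426 = 21.89 kJ/min.
Profitability of ground squirrels: 409/15.7 = 26.05 kJ/min.
Since 26.05 > R, including ground squirrels increases the long-run rate.

Yes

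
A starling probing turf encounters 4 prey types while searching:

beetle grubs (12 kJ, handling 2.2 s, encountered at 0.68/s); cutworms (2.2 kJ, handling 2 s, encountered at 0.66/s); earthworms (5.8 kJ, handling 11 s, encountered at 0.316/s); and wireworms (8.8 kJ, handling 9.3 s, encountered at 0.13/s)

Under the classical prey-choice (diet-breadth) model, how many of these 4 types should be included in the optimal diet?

E/h in descending order: beetle grubs 5.45, cutworms 1.1, wireworms 0.946, earthworms 0.527 kJ/s. The optimal diet is the largest prefix of this list for which every included type satisfies E_i/h_i > R on the types above it.
Rate on top 1: 3.269. cutworms: 1.1 < 3.269 → exclude; stop.
Optimal diet: beetle grubs — 1 of 4 types.

1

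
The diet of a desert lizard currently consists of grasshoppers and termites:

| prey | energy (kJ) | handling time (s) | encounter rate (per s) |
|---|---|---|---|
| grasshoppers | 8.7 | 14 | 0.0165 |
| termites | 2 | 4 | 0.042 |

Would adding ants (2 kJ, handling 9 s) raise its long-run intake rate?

Yes

Current rate: (0.0165×8.7 + 0.042×2)/(1 + 0.0165×14 + 0.042×4) = 0.1627 kJ/s.
Profitability of ants: 2/9 = 0.2222 kJ/s.
Since 0.2222 > R, including ants increases the long-run rate.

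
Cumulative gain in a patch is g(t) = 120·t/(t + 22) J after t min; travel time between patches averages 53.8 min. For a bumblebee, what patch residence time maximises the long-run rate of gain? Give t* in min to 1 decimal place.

Optimal t* satisfies g'(t*) = g(t*)/(T + t*).
g'(t) = 120·22/(t + 22)². Setting 120·22/(t+22)² = 120t/[(t+22)(53.8+t)] gives 22(53.8+t) = t(t+22), so t² = 22×53.8 = 1184.
t* = √1184 = 34.4 min.

34.4 min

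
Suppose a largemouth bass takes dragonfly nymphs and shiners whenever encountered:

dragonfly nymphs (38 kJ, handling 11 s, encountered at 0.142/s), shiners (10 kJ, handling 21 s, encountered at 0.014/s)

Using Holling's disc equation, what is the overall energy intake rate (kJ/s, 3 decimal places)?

Energy encountered per unit search time: 0.142×38 + 0.014×10 = 5.536 kJ/s.
Handling time per unit search time: 0.142×11 + 0.014×21 = 1.856.
Rate = 5.536/(1 + 1.856) = 1.938 kJ/s.

1.938 kJ/s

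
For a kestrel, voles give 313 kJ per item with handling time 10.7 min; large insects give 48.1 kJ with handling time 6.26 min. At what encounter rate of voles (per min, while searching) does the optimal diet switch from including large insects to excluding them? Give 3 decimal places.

Drop large insects once their profitability E₂/h₂ falls below the rate achievable on voles alone: E₂/h₂ = λE₁/(1 + λh₁).
Solve for λ: λE₁h₂ = E₂(1 + λh₁) → λ(E₁h₂ − E₂h₁) = E₂ → λ = E₂/(E₁h₂ − E₂h₁).
λ = 48.1/(313×6.26 − 48.1×10.7) = 48.1/1445 = 0.03329 per min.

0.033 per min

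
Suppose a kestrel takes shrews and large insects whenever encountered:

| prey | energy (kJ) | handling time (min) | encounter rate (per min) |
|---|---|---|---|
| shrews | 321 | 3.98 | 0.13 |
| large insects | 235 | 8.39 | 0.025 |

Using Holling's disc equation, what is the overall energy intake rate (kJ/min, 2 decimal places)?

R = Σλ_iE_i / (1 + Σλ_ih_i)
Numerator: 0.13×321 + 0.025×235 = 47.61
Denominator: 1 + 0.13×3.98 + 0.025×8.39 = 1.727
R = 47.61/1.727 = 27.56 kJ/min

27.56 kJ/min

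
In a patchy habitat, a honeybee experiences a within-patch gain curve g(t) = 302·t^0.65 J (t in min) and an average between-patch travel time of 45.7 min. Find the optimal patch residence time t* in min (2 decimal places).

84.87 min

Optimal t* satisfies g'(t*) = g(t*)/(T + t*).
g'(t) = 0.65·302·t^-0.35. Setting 0.65·302·t^-0.35 = 302·t^0.65/(45.7+t) gives 0.65(45.7+t) = t, so 0.35·t = 0.65×45.7.
t* = 0.65×45.7/0.35 = 84.87 min.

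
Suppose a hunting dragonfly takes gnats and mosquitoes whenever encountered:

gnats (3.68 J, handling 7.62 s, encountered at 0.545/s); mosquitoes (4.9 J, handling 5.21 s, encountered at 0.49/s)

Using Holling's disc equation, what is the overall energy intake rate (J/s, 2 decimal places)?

0.57 J/s

R = (0.545×3.68 + 0.49×4.9) / (1 + 0.545×7.62 + 0.49×5.21) = 4.407/7.706 = 0.5719 J/s.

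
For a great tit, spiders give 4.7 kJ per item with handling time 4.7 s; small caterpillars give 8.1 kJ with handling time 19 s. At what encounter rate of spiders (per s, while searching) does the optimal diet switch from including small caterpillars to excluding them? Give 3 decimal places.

0.158 per s

The zero-one rule: include small caterpillars iff E₂/h₂ > λE₁/(1+λh₁). Equality gives the switch point.
λE₁h₂ = E₂ + λE₂h₁ ⇒ λ = E₂/(E₁h₂ − E₂h₁) = 8.1/(89.3 − 38.07) = 0.1581 per s.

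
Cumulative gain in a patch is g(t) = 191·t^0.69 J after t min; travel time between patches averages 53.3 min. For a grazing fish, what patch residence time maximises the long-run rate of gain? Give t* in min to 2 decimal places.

118.64 min

Optimal t* satisfies g'(t*) = g(t*)/(T + t*).
g'(t) = 0.69·191·t^-0.31. Setting 0.69·191·t^-0.31 = 191·t^0.69/(53.3+t) gives 0.69(53.3+t) = t, so 0.31·t = 0.69×53.3.
t* = 0.69×53.3/0.31 = 118.6 min.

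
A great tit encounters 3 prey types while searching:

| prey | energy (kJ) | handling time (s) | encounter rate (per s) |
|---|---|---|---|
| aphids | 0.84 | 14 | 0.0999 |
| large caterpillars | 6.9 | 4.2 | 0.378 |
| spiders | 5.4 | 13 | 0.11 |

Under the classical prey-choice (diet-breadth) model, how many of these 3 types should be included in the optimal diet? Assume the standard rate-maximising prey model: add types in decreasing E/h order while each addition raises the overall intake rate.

1

Profitabilities (E/h, kJ/s): large caterpillars 1.64, spiders 0.415, aphids 0.06. Add prey in this order while the next type's profitability exceeds the intake rate on those already taken.
Rate on top 1: 1.008. spiders: 0.415 < 1.008 → exclude; stop.
Optimal diet: large caterpillars — 1 of 3 types.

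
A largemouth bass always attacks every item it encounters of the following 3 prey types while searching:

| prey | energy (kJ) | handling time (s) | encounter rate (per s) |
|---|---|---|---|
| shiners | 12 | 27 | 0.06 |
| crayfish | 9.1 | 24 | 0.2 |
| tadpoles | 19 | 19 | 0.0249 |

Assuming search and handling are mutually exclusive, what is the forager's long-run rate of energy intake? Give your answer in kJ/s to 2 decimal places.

Energy encountered per unit search time: 0.06×12 + 0.2×9.1 + 0.0249×19 = 3.013 kJ/s.
Handling time per unit search time: 0.06×27 + 0.2×24 + 0.0249×19 = 6.893.
Rate = 3.013/(1 + 6.893) = 0.3817 kJ/s.

0.38 kJ/s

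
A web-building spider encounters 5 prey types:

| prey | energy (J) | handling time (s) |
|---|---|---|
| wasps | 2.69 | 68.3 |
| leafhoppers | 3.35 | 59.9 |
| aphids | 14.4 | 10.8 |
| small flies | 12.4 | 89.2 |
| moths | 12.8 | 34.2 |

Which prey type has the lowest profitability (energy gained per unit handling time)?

Profitability E/h (J/s): wasps = 2.69/68.3 = 0.0394, leafhoppers = 3.35/59.9 = 0.0559, aphids = 14.4/10.8 = 1.33, small flies = 12.4/89.2 = 0.139, moths = 12.8/34.2 = 0.374.
Ranked: aphids > moths > small flies > leafhoppers > wasps.

wasps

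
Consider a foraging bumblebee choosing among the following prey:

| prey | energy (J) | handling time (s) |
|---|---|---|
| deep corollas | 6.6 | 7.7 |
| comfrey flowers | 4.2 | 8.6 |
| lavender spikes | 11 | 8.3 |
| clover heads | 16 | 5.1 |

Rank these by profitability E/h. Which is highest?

Profitability E/h (J/s): deep corollas = 6.6/7.7 = 0.857, comfrey flowers = 4.2/8.6 = 0.488, lavender spikes = 11/8.3 = 1.33, clover heads = 16/5.1 = 3.14.
Ranked: clover heads > lavender spikes > deep corollas > comfrey flowers.

clover heads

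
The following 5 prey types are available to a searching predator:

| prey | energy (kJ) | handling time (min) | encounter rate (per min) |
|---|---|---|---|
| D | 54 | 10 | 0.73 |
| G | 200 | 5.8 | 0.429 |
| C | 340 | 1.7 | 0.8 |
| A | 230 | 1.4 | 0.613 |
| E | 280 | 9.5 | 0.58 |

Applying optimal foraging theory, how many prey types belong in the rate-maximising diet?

2

Profitabilities (E/h, kJ/min): C 200, A 164, G 34.5, E 29.5, D 5.4. Add prey in this order while the next type's profitability exceeds the intake rate on those already taken.
Rate on top 1: 115.3. A: 164 > 115.3 → include.
Rate on top 2: 128.3. G: 34.5 < 128.3 → exclude; stop.
Optimal diet: C, A — 2 of 5 types.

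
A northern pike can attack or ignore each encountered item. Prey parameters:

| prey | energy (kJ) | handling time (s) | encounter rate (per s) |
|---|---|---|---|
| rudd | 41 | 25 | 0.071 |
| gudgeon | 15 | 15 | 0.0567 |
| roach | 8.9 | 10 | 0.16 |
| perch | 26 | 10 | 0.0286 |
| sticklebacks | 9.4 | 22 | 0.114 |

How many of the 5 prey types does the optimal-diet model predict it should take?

Profitabilities (E/h, kJ/s): perch 2.6, rudd 1.64, gudgeon 1, roach 0.89, sticklebacks 0.427. Add prey in this order while the next type's profitability exceeds the intake rate on those already taken.
Rate on top 1: 0.5782. rudd: 1.64 > 0.5782 → include.
Rate on top 2: 1.194. gudgeon: 1 < 1.194 → exclude; stop.
Optimal diet: perch, rudd — 2 of 5 types.

2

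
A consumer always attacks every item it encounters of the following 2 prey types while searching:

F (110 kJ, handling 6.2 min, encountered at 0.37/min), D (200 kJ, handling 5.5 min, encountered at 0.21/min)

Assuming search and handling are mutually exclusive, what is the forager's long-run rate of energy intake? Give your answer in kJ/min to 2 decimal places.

Energy encountered per unit search time: 0.37×110 + 0.21×200 = 82.7 kJ/min.
Handling time per unit search time: 0.37×6.2 + 0.21×5.5 = 3.449.
Rate = 82.7/(1 + 3.449) = 18.59 kJ/min.

18.59 kJ/min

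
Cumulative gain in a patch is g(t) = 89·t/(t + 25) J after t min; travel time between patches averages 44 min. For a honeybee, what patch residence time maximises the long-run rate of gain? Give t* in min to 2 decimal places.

33.17 min

Optimal t* satisfies g'(t*) = g(t*)/(T + t*).
g'(t) = 89·25/(t + 25)². Setting 89·25/(t+25)² = 89t/[(t+25)(44+t)] gives 25(44+t) = t(t+25), so t² = 25×44 = 1100.
t* = √1100 = 33.17 min.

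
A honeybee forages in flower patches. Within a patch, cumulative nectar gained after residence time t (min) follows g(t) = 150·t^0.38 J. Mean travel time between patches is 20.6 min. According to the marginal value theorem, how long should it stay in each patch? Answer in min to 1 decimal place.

12.6 min

By the marginal value theorem, leave when the instantaneous gain rate g'(t) equals the habitat-wide average g(t)/(T + t).
g'(t) = 0.38·150·t^-0.62. Setting 0.38·150·t^-0.62 = 150·t^0.38/(20.6+t) gives 0.38(20.6+t) = t, so 0.62·t = 0.38×20.6.
t* = 0.38×20.6/0.62 = 12.63 min.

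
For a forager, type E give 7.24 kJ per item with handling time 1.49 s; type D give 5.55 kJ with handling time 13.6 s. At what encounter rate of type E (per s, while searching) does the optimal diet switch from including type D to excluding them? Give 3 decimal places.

0.062 per s

Drop type D once their profitability E₂/h₂ falls below the rate achievable on type E alone: E₂/h₂ = λE₁/(1 + λh₁).
Solve for λ: λE₁h₂ = E₂(1 + λh₁) → λ(E₁h₂ − E₂h₁) = E₂ → λ = E₂/(E₁h₂ − E₂h₁).
λ = 5.55/(7.24×13.6 − 5.55×1.49) = 5.55/90.19 = 0.06153 per s.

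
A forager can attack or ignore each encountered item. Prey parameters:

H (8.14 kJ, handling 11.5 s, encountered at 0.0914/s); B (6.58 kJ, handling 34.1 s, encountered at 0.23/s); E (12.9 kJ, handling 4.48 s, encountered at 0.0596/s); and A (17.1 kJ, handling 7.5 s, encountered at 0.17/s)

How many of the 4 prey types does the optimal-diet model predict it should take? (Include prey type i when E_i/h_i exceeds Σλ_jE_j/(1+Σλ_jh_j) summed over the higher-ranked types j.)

2

Rank by E/h (kJ/s): E 2.88, A 2.28, H 0.708, B 0.193. Include each in turn until the next type's E/h falls below the running intake rate.
Rate on top 1: 0.6068. A: 2.28 > 0.6068 → include.
Rate on top 2: 1.446. H: 0.708 < 1.446 → exclude; stop.
Optimal diet: E, A — 2 of 4 types.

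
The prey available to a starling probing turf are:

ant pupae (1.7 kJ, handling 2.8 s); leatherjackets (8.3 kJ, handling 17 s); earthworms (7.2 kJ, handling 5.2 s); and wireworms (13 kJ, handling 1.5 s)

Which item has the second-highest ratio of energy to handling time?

earthworms

Profitability E/h (kJ/s): ant pupae = 1.7/2.8 = 0.607, leatherjackets = 8.3/17 = 0.488, earthworms = 7.2/5.2 = 1.38, wireworms = 13/1.5 = 8.67.
Ranked: wireworms > earthworms > ant pupae > leatherjackets.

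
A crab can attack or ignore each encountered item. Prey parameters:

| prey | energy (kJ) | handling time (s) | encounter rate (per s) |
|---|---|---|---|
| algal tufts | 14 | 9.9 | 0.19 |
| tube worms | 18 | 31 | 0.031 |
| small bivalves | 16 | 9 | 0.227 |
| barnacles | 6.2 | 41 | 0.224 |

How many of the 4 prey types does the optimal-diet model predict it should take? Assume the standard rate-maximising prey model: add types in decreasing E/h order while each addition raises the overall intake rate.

2

Profitabilities (E/h, kJ/s): small bivalves 1.78, algal tufts 1.41, tube worms 0.581, barnacles 0.151. Add prey in this order while the next type's profitability exceeds the intake rate on those already taken.
Rate on top 1: 1.194. algal tufts: 1.41 > 1.194 → include.
Rate on top 2: 1.278. tube worms: 0.581 < 1.278 → exclude; stop.
Optimal diet: small bivalves, algal tufts — 2 of 4 types.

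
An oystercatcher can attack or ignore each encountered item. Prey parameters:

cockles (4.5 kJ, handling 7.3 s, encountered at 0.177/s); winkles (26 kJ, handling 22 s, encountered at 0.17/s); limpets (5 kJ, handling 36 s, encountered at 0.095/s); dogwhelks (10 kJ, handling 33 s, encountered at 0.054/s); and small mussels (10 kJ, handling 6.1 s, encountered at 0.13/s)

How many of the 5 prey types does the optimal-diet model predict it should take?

2

Rank by E/h (kJ/s): small mussels 1.64, winkles 1.18, cockles 0.616, dogwhelks 0.303, limpets 0.139. Include each in turn until the next type's E/h falls below the running intake rate.
Rate on top 1: 0.725. winkles: 1.18 > 0.725 → include.
Rate on top 2: 1.034. cockles: 0.616 < 1.034 → exclude; stop.
Optimal diet: small mussels, winkles — 2 of 5 types.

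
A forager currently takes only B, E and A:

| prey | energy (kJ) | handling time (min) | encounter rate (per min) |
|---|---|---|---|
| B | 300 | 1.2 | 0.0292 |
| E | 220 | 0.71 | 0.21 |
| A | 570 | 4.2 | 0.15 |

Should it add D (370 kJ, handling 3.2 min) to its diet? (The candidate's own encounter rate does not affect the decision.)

Intake rate on the current diet: R = (0.0292×300 + 0.21×220 + 0.15×570) / (1 + 0.0292×1.2 + 0.21×0.71 + 0.15×4.2) = 140.5/1.814 = 77.43 kJ/min.
D: E/h = 370/3.2 = 115.6 kJ/min.
115.6 > 77.43, so adding D raises the average — include it.

Yes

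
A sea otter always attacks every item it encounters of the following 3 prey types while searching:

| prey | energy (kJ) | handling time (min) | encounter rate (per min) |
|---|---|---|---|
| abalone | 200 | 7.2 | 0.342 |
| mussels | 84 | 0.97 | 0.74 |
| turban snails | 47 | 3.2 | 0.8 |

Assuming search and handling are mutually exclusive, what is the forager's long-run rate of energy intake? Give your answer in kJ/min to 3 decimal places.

24.949 kJ/min

R = Σλ_iE_i / (1 + Σλ_ih_i)
Numerator: 0.342×200 + 0.74×84 + 0.8×47 = 168.2
Denominator: 1 + 0.342×7.2 + 0.74×0.97 + 0.8×3.2 = 6.74
R = 168.2/6.74 = 24.95 kJ/min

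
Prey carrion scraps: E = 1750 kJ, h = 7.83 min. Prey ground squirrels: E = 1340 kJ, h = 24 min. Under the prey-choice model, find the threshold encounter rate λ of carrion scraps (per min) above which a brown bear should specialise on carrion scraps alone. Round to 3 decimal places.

0.043 per min

The zero-one rule: include ground squirrels iff E₂/h₂ > λE₁/(1+λh₁). Equality gives the switch point.
λE₁h₂ = E₂ + λE₂h₁ ⇒ λ = E₂/(E₁h₂ − E₂h₁) = 1340/(4.2e+04 − 1.049e+04) = 0.04253 per min.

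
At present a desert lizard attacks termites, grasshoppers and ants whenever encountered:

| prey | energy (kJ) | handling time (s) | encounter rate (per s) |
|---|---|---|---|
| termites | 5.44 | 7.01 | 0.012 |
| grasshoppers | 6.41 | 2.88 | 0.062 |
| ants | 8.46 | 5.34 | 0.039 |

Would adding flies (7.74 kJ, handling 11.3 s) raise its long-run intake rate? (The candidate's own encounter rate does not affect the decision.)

Intake rate on the current diet: R = (0.012×5.44 + 0.062×6.41 + 0.039×8.46) / (1 + 0.012×7.01 + 0.062×2.88 + 0.039×5.34) = 0.7926/1.471 = 0.5389 kJ/s.
flies: E/h = 7.74/11.3 = 0.685 kJ/s.
Since 0.685 > R, including flies increases the long-run rate.

Yes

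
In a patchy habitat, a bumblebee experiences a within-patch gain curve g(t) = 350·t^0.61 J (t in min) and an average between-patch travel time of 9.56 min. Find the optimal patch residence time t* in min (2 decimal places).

Maximise g(t)/(T+t): set derivative to zero → g'(t)(T+t) = g(t).
g'(t) = 0.61·350·t^-0.39. Setting 0.61·350·t^-0.39 = 350·t^0.61/(9.56+t) gives 0.61(9.56+t) = t, so 0.39·t = 0.61×9.56.
t* = 0.61×9.56/0.39 = 14.95 min.

14.95 min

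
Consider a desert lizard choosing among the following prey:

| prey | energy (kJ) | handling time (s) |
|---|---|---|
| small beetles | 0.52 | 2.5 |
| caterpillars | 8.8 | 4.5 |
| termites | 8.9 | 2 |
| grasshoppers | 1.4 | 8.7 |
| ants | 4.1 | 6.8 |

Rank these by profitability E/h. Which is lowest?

Profitability E/h (kJ/s): small beetles = 0.52/2.5 = 0.208, caterpillars = 8.8/4.5 = 1.96, termites = 8.9/2 = 4.45, grasshoppers = 1.4/8.7 = 0.161, ants = 4.1/6.8 = 0.603.
Ranked: termites > caterpillars > ants > small beetles > grasshoppers.

grasshoppers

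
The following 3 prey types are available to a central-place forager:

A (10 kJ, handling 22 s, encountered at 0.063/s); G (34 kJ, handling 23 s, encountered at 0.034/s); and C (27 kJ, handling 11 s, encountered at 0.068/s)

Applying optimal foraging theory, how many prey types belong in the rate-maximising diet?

E/h in descending order: C 2.45, G 1.48, A 0.455 kJ/s. The optimal diet is the largest prefix of this list for which every included type satisfies E_i/h_i > R on the types above it.
Rate on top 1: 1.05. G: 1.48 > 1.05 → include.
Rate on top 2: 1.183. A: 0.455 < 1.183 → exclude; stop.
Optimal diet: C, G — 2 of 3 types.

2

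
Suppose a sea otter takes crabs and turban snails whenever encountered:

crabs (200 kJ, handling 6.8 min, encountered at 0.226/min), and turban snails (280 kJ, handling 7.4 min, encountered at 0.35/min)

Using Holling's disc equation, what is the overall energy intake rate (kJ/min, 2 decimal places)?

Energy encountered per unit search time: 0.226×200 + 0.35×280 = 143.2 kJ/min.
Handling time per unit search time: 0.226×6.8 + 0.35×7.4 = 4.127.
Rate = 143.2/(1 + 4.127) = 27.93 kJ/min.

27.93 kJ/min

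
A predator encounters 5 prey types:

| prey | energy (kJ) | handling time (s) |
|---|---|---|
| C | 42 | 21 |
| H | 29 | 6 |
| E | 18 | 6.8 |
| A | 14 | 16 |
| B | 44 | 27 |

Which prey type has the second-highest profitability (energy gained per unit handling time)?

E

In descending order of E/h:
H: 29/6 = 4.83 kJ/s
E: 18/6.8 = 2.65 kJ/s
C: 42/21 = 2 kJ/s
B: 44/27 = 1.63 kJ/s
A: 14/16 = 0.875 kJ/s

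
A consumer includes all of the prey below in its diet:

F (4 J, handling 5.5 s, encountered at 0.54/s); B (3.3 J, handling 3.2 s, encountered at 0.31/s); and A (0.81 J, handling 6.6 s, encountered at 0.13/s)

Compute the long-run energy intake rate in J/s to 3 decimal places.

0.565 J/s

R = Σλ_iE_i / (1 + Σλ_ih_i)
Numerator: 0.54×4 + 0.31×3.3 + 0.13×0.81 = 3.288
Denominator: 1 + 0.54×5.5 + 0.31×3.2 + 0.13×6.6 = 5.82
R = 3.288/5.82 = 0.565 J/s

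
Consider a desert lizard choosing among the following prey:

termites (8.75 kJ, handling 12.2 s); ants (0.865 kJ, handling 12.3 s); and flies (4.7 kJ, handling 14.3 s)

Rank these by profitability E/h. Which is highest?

In descending order of E/h:
termites: 8.75/12.2 = 0.717 kJ/s
flies: 4.7/14.3 = 0.329 kJ/s
ants: 0.865/12.3 = 0.0703 kJ/s

termites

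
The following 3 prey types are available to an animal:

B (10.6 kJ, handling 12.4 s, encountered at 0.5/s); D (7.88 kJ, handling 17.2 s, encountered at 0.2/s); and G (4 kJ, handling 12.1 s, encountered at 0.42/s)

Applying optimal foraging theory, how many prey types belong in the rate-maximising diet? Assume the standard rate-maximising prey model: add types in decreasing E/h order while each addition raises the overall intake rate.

1

Rank by E/h (kJ/s): B 0.855, D 0.458, G 0.331. Include each in turn until the next type's E/h falls below the running intake rate.
Rate on top 1: 0.7361. D: 0.458 < 0.7361 → exclude; stop.
Optimal diet: B — 1 of 3 types.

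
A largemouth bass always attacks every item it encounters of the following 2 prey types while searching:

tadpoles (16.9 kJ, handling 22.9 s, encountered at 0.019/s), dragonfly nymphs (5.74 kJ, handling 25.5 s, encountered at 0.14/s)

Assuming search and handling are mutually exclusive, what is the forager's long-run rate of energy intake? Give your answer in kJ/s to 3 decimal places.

R = Σλ_iE_i / (1 + Σλ_ih_i)
Numerator: 0.019×16.9 + 0.14×5.74 = 1.125
Denominator: 1 + 0.019×22.9 + 0.14×25.5 = 5.005
R = 1.125/5.005 = 0.2247 kJ/s

0.225 kJ/s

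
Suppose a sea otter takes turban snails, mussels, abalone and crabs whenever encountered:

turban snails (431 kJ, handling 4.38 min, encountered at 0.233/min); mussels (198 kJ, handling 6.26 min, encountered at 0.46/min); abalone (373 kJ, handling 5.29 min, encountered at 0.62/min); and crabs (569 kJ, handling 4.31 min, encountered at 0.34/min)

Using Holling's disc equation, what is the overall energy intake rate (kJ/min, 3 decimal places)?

Energy encountered per unit search time: 0.233×431 + 0.46×198 + 0.62×373 + 0.34×569 = 616.2 kJ/min.
Handling time per unit search time: 0.233×4.38 + 0.46×6.26 + 0.62×5.29 + 0.34×4.31 = 8.645.
Rate = 616.2/(1 + 8.645) = 63.89 kJ/min.

63.888 kJ/min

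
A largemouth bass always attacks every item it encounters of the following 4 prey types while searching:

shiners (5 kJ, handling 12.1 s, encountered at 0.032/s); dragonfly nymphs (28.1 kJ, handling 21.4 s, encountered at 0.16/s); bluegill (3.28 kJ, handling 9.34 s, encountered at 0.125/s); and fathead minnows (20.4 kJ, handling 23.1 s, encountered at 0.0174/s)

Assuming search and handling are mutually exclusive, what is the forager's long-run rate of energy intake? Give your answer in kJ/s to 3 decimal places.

R = Σλ_iE_i / (1 + Σλ_ih_i)
Numerator: 0.032×5 + 0.16×28.1 + 0.125×3.28 + 0.0174×20.4 = 5.421
Denominator: 1 + 0.032×12.1 + 0.16×21.4 + 0.125×9.34 + 0.0174×23.1 = 6.381
R = 5.421/6.381 = 0.8496 kJ/s

0.850 kJ/s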